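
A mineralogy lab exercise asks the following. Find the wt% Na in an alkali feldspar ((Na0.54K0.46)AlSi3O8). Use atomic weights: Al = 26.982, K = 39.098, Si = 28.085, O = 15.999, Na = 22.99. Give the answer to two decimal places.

M((Na0.54K0.46)AlSi3O8) = 269.629 g/mol.
Na contributes 0.54 × 22.99 = 12.415 g per mole.
12.415/269.629 = 0.0460 → 4.60%.

4.60 mass %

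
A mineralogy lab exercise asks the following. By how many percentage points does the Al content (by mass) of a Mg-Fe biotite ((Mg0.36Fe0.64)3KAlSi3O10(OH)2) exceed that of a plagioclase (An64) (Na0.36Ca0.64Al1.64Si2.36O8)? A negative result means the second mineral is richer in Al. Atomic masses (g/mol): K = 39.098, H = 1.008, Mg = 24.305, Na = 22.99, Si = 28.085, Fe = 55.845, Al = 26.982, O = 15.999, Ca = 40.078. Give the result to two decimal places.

-10.59 percentage points

Al in (Mg0.36Fe0.64)3KAlSi3O10(OH)2: molar mass 477.811 g/mol; 1×26.982 = 26.982 g → 5.65 wt%.
Al in Na0.36Ca0.64Al1.64Si2.36O8: molar mass 272.449 g/mol; 1.64×26.982 = 44.250 g → 16.24 wt%.
Difference = 5.65 − 16.24 = -10.59 percentage points.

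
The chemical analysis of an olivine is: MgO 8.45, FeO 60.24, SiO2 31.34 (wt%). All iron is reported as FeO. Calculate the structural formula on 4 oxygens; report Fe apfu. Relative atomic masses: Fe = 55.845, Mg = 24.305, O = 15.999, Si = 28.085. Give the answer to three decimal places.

8.45 wt% MgO ÷ 40.304 g/mol = 0.20966 mol, giving 0.20966 Mg and 0.20966 O.
60.24 wt% FeO ÷ 71.844 g/mol = 0.83848 mol, giving 0.83848 Fe and 0.83848 O.
31.34 wt% SiO2 ÷ 60.083 g/mol = 0.52161 mol, giving 0.52161 Si and 1.04322 O.
Oxygen sums to 2.09136; scaling by 4/2.09136 = 1.91263 puts the formula on 4 O.
Fe: 0.83848 × 1.91263 = 1.604 atoms per formula unit.

1.604 Fe apfu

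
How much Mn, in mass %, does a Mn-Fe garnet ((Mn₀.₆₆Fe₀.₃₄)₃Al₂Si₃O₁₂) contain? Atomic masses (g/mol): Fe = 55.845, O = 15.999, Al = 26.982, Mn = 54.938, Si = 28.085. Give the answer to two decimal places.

M((Mn₀.₆₆Fe₀.₃₄)₃Al₂Si₃O₁₂) = 495.946 g/mol.
Mn contributes 1.98 × 54.938 = 108.777 g per mole.
108.777/495.946 = 0.2193 → 21.93%.

21.93 mass %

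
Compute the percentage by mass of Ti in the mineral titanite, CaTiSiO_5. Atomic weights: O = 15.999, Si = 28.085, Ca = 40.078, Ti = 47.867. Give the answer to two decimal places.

24.42 mass %

M(CaTiSiO_5) = 196.025 g/mol.
Ti contributes 1 × 47.867 = 47.867 g per mole.
47.867/196.025 = 0.2442 → 24.42%.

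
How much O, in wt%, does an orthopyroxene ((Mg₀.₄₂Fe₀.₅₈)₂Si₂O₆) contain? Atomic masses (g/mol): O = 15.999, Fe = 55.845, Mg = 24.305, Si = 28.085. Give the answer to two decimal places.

Formula mass = 0.84*24.305 + 1.16*55.845 + 2*28.085 + 6*15.999 = 237.360 g/mol, of which 95.994 g is O.
So O makes up 95.994/237.360 = 0.4044 of the mass, i.e. 40.44%.

40.44 wt%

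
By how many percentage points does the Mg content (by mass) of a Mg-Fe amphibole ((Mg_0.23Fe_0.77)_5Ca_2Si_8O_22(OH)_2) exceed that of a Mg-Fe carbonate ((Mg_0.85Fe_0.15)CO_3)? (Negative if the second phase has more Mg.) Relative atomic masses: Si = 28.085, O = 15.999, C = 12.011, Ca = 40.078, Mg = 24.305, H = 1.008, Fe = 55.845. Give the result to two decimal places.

Mg in (Mg_0.23Fe_0.77)_5Ca_2Si_8O_22(OH)_2: molar mass 933.782 g/mol; 1.15×24.305 = 27.951 g → 2.99 wt%.
Mg in (Mg_0.85Fe_0.15)CO_3: molar mass 89.044 g/mol; 0.85×24.305 = 20.659 g → 23.20 wt%.
Difference = 2.99 − 23.20 = -20.21 percentage points.

-20.21 percentage points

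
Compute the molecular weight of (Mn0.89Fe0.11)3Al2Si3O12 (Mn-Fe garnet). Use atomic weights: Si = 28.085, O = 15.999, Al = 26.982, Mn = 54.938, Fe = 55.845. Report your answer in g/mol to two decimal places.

The formula mass is the sum 2.67*54.938 + 0.33*55.845 + 2*26.982 + 3*28.085 + 12*15.999.

495.32 g/mol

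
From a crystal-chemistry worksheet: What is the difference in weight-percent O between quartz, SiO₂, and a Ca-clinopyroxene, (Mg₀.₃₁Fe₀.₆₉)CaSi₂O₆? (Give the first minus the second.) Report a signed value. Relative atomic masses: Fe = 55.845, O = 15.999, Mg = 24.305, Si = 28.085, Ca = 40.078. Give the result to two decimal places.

12.98 percentage points

First mineral: 31.998 g O in 60.083 g formula = 53.26 wt% O.
Second mineral: 95.994 g O in 238.310 g formula = 40.28 wt% O.
53.26% − 40.28% gives a difference of 12.98 percentage points.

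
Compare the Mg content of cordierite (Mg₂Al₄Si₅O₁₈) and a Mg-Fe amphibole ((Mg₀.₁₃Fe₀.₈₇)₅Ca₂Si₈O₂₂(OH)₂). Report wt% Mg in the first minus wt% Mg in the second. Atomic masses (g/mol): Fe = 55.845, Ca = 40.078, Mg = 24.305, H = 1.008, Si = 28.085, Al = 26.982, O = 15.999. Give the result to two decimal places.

First mineral: 48.610 g Mg in 584.945 g formula = 8.31 wt% Mg.
Second mineral: 15.798 g Mg in 949.552 g formula = 1.66 wt% Mg.
8.31% − 1.66% gives a difference of 6.65 percentage points.

6.65 percentage points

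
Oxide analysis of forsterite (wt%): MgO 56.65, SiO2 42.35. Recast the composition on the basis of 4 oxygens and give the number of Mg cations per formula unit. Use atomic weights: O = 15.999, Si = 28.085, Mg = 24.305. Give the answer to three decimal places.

MgO (M=40.304): mol = 1.40557; Mg = 1.40557, O = 1.40557.
SiO2 (M=60.083): mol = 0.70486; Si = 0.70486, O = 1.40972.
ΣO = 2.81529; factor = 4/ΣO = 1.42081.
Mg apfu = 1.40557 × 1.42081 = 1.997.

1.997 Mg apfu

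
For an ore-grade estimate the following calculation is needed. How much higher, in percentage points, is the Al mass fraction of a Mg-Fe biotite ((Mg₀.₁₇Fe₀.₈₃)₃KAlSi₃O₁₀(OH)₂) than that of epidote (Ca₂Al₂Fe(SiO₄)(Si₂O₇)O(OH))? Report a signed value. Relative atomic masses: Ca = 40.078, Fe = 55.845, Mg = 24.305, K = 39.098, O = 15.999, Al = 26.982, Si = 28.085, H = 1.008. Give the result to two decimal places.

-5.73 percentage points

First mineral: 26.982 g Al in 495.789 g formula = 5.44 wt% Al.
Second mineral: 53.964 g Al in 483.215 g formula = 11.17 wt% Al.
5.44% − 11.17% gives a difference of -5.73 percentage points.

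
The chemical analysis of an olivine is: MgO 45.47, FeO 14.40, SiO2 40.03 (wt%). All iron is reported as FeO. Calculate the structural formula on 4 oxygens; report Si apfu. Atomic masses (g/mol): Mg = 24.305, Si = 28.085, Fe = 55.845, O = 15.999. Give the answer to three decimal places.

MgO (M=40.304): mol = 1.12818; Mg = 1.12818, O = 1.12818.
FeO (M=71.844): mol = 0.20043; Fe = 0.20043, O = 0.20043.
SiO2 (M=60.083): mol = 0.66625; Si = 0.66625, O = 1.33250.
ΣO = 2.66111; factor = 4/ΣO = 1.50313.
Si apfu = 0.66625 × 1.50313 = 1.001.

1.001 Si apfu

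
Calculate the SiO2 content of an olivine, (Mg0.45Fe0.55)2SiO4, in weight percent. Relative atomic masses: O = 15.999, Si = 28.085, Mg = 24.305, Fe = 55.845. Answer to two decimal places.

Formula mass = 175.385 g/mol.
1 Si → 1.0000 mol SiO2 per formula unit; M(SiO2) = 60.083, so SiO2 mass = 60.083 g.
60.083/175.385 × 100 = 34.26 wt%.

34.26 wt%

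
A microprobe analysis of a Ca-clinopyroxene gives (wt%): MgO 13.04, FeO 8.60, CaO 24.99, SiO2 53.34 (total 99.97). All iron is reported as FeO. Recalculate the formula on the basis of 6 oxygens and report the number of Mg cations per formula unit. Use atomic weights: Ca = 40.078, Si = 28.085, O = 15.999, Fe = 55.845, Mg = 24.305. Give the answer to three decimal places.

0.729 Mg apfu

MgO: 13.04/40.304 = 0.32354 mol → 0.32354 mol Mg, 0.32354 mol O.
FeO: 8.60/71.844 = 0.11970 mol → 0.11970 mol Fe, 0.11970 mol O.
CaO: 24.99/56.077 = 0.44564 mol → 0.44564 mol Ca, 0.44564 mol O.
SiO2: 53.34/60.083 = 0.88777 mol → 0.88777 mol Si, 1.77554 mol O.
Total oxygen = 2.66442 mol. Normalization factor = 6/2.66442 = 2.25190.
Mg per 6 O = 0.32354 × 2.25190 = 0.729.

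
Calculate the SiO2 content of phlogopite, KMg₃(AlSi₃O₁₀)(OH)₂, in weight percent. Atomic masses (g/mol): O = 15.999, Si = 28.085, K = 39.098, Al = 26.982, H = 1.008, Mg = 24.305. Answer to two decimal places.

Molar mass of KMg₃(AlSi₃O₁₀)(OH)₂ = 1*39.098 + 3*24.305 + 1*26.982 + 3*28.085 + 12*15.999 + 2*1.008 = 417.254 g/mol.
Each formula unit contains 3 Si, equivalent to 3/1 = 3.0000 mol SiO2.
M(SiO2) = 1×28.085 + 2×15.999 = 60.083 g/mol.
Mass of SiO2 per formula unit = 3.0000 × 60.083 = 180.249 g.
SiO2 wt% = 180.249 / 417.254 × 100 = 43.20%.

43.20 wt%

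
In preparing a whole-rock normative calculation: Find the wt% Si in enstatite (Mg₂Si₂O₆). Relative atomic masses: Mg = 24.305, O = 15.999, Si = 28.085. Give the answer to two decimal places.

27.98 weight percent

Molar mass of Mg₂Si₂O₆: 2·24.305 + 2·28.085 + 6·15.999 = 200.774 g/mol.
Mass of Si per formula unit: 2 × 28.085 = 56.170 g.
Weight fraction Si = 56.170 / 200.774 = 0.2798.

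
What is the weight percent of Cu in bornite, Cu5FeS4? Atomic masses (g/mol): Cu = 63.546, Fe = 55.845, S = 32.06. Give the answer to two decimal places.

63.32 weight percent

Formula mass = 5×63.546 + 1×55.845 + 4×32.06 = 501.815 g/mol, of which 317.730 g is Cu.
So Cu makes up 317.730/501.815 = 0.6332 of the mass, i.e. 63.32%.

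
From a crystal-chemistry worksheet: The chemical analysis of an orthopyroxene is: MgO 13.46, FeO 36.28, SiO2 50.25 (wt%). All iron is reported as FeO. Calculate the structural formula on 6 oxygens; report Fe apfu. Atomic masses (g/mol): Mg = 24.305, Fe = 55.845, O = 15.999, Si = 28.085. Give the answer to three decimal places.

MgO (M=40.304): mol = 0.33396; Mg = 0.33396, O = 0.33396.
FeO (M=71.844): mol = 0.50498; Fe = 0.50498, O = 0.50498.
SiO2 (M=60.083): mol = 0.83634; Si = 0.83634, O = 1.67268.
ΣO = 2.51162; factor = 6/ΣO = 2.38890.
Fe apfu = 0.50498 × 2.38890 = 1.206.

1.206 Fe apfu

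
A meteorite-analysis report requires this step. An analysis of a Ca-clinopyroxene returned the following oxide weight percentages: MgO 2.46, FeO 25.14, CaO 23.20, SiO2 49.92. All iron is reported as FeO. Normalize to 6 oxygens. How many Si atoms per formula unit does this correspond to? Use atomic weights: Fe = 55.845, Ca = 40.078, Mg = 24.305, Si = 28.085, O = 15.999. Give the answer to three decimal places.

2.005 Si apfu

MgO: 2.46/40.304 = 0.06104 mol → 0.06104 mol Mg, 0.06104 mol O.
FeO: 25.14/71.844 = 0.34992 mol → 0.34992 mol Fe, 0.34992 mol O.
CaO: 23.20/56.077 = 0.41372 mol → 0.41372 mol Ca, 0.41372 mol O.
SiO2: 49.92/60.083 = 0.83085 mol → 0.83085 mol Si, 1.66170 mol O.
Total oxygen = 2.48638 mol. Normalization factor = 6/2.48638 = 2.41315.
Si per 6 O = 0.83085 × 2.41315 = 2.005.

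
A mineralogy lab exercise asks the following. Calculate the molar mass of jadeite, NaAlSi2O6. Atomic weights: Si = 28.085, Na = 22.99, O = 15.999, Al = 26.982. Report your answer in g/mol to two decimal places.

202.14 g/mol

M = 1×22.99 + 1×26.982 + 2×28.085 + 6×15.999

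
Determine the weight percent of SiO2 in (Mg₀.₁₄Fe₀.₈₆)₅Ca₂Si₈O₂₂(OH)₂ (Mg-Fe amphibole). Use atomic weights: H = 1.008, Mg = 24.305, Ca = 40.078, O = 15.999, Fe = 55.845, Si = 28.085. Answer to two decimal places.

Molar mass of (Mg₀.₁₄Fe₀.₈₆)₅Ca₂Si₈O₂₂(OH)₂ = 0.70*24.305 + 4.30*55.845 + 2*40.078 + 8*28.085 + 24*15.999 + 2*1.008 = 947.975 g/mol.
Each formula unit contains 8 Si, equivalent to 8/1 = 8.0000 mol SiO2.
M(SiO2) = 1×28.085 + 2×15.999 = 60.083 g/mol.
Mass of SiO2 per formula unit = 8.0000 × 60.083 = 480.664 g.
SiO2 wt% = 480.664 / 947.975 × 100 = 50.70%.

50.70 wt%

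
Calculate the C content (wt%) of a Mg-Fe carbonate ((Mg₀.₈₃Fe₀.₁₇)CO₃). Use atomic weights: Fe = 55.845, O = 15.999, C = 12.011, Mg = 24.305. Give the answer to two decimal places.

13.39 wt%

M((Mg₀.₈₃Fe₀.₁₇)CO₃) = 89.675 g/mol.
C contributes 1 × 12.011 = 12.011 g per mole.
12.011/89.675 = 0.1339 → 13.39%.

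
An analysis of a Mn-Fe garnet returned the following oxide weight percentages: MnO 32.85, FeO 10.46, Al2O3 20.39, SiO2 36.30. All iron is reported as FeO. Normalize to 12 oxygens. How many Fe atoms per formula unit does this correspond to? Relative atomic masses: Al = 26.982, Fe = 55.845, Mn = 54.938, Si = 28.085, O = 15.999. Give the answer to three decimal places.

0.723 Fe apfu

32.85 wt% MnO ÷ 70.937 g/mol = 0.46309 mol, giving 0.46309 Mn and 0.46309 O.
10.46 wt% FeO ÷ 71.844 g/mol = 0.14559 mol, giving 0.14559 Fe and 0.14559 O.
20.39 wt% Al2O3 ÷ 101.961 g/mol = 0.19998 mol, giving 0.39996 Al and 0.59994 O.
36.30 wt% SiO2 ÷ 60.083 g/mol = 0.60416 mol, giving 0.60416 Si and 1.20832 O.
Oxygen sums to 2.41694; scaling by 12/2.41694 = 4.96496 puts the formula on 12 O.
Fe: 0.14559 × 4.96496 = 0.723 atoms per formula unit.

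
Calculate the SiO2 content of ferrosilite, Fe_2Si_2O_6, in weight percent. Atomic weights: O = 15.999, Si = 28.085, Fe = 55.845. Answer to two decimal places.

Molar mass of Fe_2Si_2O_6 = 2×55.845 + 2×28.085 + 6×15.999 = 263.854 g/mol.
Each formula unit contains 2 Si, equivalent to 2/1 = 2.0000 mol SiO2.
M(SiO2) = 1×28.085 + 2×15.999 = 60.083 g/mol.
Mass of SiO2 per formula unit = 2.0000 × 60.083 = 120.166 g.
SiO2 wt% = 120.166 / 263.854 × 100 = 45.54%.

45.54 wt%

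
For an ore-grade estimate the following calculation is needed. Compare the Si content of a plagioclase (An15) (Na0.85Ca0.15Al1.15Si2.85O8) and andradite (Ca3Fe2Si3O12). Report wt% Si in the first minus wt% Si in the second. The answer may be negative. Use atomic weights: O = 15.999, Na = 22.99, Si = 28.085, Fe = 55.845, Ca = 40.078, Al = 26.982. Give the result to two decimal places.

13.67 percentage points

Si in Na0.85Ca0.15Al1.15Si2.85O8: molar mass 264.617 g/mol; 2.85×28.085 = 80.042 g → 30.25 wt%.
Si in Ca3Fe2Si3O12: molar mass 508.167 g/mol; 3×28.085 = 84.255 g → 16.58 wt%.
Difference = 30.25 − 16.58 = 13.67 percentage points.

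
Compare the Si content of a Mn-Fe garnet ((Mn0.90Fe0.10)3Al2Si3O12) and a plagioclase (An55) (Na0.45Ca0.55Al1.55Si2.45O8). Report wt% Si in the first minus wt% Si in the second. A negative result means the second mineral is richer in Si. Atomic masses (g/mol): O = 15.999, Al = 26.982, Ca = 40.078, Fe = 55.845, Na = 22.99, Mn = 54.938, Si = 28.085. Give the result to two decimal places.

Si in (Mn0.90Fe0.10)3Al2Si3O12: molar mass 495.293 g/mol; 3×28.085 = 84.255 g → 17.01 wt%.
Si in Na0.45Ca0.55Al1.55Si2.45O8: molar mass 271.011 g/mol; 2.45×28.085 = 68.808 g → 25.39 wt%.
Difference = 17.01 − 25.39 = -8.38 percentage points.

-8.38 percentage points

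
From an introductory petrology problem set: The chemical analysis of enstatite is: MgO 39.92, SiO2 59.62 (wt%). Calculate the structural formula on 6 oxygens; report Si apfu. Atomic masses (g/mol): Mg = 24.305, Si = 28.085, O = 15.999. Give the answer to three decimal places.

2.001 Si apfu

MgO: 39.92/40.304 = 0.99047 mol → 0.99047 mol Mg, 0.99047 mol O.
SiO2: 59.62/60.083 = 0.99229 mol → 0.99229 mol Si, 1.98458 mol O.
Total oxygen = 2.97505 mol. Normalization factor = 6/2.97505 = 2.01677.
Si per 6 O = 0.99229 × 2.01677 = 2.001.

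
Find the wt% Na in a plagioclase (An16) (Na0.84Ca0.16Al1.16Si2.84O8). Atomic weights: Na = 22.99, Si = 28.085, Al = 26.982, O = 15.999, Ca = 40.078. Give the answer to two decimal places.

7.29 wt%

Molar mass of Na0.84Ca0.16Al1.16Si2.84O8: 0.84*22.99 + 0.16*40.078 + 1.16*26.982 + 2.84*28.085 + 8*15.999 = 264.777 g/mol.
Mass of Na per formula unit: 0.84 × 22.99 = 19.312 g.
Weight fraction Na = 19.312 / 264.777 = 0.0729.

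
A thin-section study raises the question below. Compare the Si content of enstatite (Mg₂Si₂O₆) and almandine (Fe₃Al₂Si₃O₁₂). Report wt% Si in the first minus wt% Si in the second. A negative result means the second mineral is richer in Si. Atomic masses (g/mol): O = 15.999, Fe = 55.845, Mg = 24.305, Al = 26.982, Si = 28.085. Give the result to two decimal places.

M(Mg₂Si₂O₆) = 200.774 g/mol, so wt% Si = 56.170/200.774 × 100 = 27.98%.
M(Fe₃Al₂Si₃O₁₂) = 497.742 g/mol, so wt% Si = 84.255/497.742 × 100 = 16.93%.
27.98 − 16.93 = 11.05 pp.

11.05 percentage points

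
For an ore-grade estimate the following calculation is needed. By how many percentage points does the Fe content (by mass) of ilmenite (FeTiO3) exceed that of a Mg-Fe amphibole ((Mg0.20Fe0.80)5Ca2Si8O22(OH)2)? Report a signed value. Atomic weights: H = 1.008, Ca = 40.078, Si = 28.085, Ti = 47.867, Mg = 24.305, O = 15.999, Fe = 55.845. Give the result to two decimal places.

M(FeTiO3) = 151.709 g/mol, so wt% Fe = 55.845/151.709 × 100 = 36.81%.
M((Mg0.20Fe0.80)5Ca2Si8O22(OH)2) = 938.513 g/mol, so wt% Fe = 223.380/938.513 × 100 = 23.80%.
36.81 − 23.80 = 13.01 pp.

13.01 percentage points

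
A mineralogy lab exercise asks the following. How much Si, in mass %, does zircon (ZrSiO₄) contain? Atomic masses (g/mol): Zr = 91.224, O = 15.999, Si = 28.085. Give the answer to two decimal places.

Molar mass of ZrSiO₄: 1*91.224 + 1*28.085 + 4*15.999 = 183.305 g/mol.
Mass of Si per formula unit: 1 × 28.085 = 28.085 g.
Weight fraction Si = 28.085 / 183.305 = 0.1532.

15.32 mass %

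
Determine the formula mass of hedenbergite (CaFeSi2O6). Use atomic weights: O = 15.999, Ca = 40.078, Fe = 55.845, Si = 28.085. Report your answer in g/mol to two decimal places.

248.09 g/mol

The formula mass is the sum 1*40.078 + 1*55.845 + 2*28.085 + 6*15.999.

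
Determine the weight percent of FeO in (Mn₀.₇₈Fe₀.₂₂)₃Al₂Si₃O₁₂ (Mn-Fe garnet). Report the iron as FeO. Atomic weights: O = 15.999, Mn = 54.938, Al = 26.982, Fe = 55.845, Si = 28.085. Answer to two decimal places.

M((Mn₀.₇₈Fe₀.₂₂)₃Al₂Si₃O₁₂) = 495.620 g/mol; M(FeO) = 71.844 g/mol.
Moles FeO per formula unit = 0.66 Fe ÷ 1 = 0.6600.
FeO fraction = (0.6600 × 71.844) / 495.620 = 47.417/495.620 = 0.0957.

9.57 wt%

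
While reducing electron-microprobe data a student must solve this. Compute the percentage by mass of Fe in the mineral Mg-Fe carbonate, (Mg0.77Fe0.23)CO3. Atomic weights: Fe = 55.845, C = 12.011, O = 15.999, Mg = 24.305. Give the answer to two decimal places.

Formula mass = 0.77·24.305 + 0.23·55.845 + 1·12.011 + 3·15.999 = 91.567 g/mol, of which 12.844 g is Fe.
So Fe makes up 12.844/91.567 = 0.1403 of the mass, i.e. 14.03%.

14.03 wt%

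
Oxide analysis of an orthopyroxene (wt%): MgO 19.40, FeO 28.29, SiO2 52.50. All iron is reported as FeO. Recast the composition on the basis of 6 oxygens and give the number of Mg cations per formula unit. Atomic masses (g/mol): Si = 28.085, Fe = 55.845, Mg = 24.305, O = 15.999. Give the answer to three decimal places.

1.101 Mg apfu

MgO: 19.40/40.304 = 0.48134 mol → 0.48134 mol Mg, 0.48134 mol O.
FeO: 28.29/71.844 = 0.39377 mol → 0.39377 mol Fe, 0.39377 mol O.
SiO2: 52.50/60.083 = 0.87379 mol → 0.87379 mol Si, 1.74758 mol O.
Total oxygen = 2.62269 mol. Normalization factor = 6/2.62269 = 2.28773.
Mg per 6 O = 0.48134 × 2.28773 = 1.101.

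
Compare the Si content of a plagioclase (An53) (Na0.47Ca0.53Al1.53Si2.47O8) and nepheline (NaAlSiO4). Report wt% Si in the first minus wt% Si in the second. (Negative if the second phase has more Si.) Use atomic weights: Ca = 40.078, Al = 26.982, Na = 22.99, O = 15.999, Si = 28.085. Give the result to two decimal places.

M(Na0.47Ca0.53Al1.53Si2.47O8) = 270.691 g/mol, so wt% Si = 69.370/270.691 × 100 = 25.63%.
M(NaAlSiO4) = 142.053 g/mol, so wt% Si = 28.085/142.053 × 100 = 19.77%.
25.63 − 19.77 = 5.86 pp.

5.86 percentage points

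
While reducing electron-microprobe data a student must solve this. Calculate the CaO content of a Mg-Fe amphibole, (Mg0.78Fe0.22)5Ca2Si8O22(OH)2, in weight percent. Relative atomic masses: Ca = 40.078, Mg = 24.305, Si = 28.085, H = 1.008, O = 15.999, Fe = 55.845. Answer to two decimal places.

Molar mass of (Mg0.78Fe0.22)5Ca2Si8O22(OH)2 = 3.90*24.305 + 1.10*55.845 + 2*40.078 + 8*28.085 + 24*15.999 + 2*1.008 = 847.047 g/mol.
Each formula unit contains 2 Ca, equivalent to 2/1 = 2.0000 mol CaO.
M(CaO) = 1×40.078 + 1×15.999 = 56.077 g/mol.
Mass of CaO per formula unit = 2.0000 × 56.077 = 112.154 g.
CaO wt% = 112.154 / 847.047 × 100 = 13.24%.

13.24 wt%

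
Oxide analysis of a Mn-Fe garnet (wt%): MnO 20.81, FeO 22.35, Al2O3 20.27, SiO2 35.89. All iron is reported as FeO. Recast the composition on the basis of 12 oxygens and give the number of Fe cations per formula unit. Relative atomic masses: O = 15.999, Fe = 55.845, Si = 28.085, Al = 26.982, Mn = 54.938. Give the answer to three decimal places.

MnO (M=70.937): mol = 0.29336; Mn = 0.29336, O = 0.29336.
FeO (M=71.844): mol = 0.31109; Fe = 0.31109, O = 0.31109.
Al2O3 (M=101.961): mol = 0.19880; Al = 0.39760, O = 0.59640.
SiO2 (M=60.083): mol = 0.59734; Si = 0.59734, O = 1.19468.
ΣO = 2.39553; factor = 12/ΣO = 5.00933.
Fe apfu = 0.31109 × 5.00933 = 1.558.

1.558 Fe apfu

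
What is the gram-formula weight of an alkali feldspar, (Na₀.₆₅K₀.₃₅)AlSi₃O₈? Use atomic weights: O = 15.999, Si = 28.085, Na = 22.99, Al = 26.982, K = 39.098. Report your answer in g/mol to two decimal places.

267.86 g/mol

Na: 0.65 × 22.99 = 14.9435
K: 0.35 × 39.098 = 13.6843
Al: 1 × 26.982 = 26.9820
Si: 3 × 28.085 = 84.2550
O: 8 × 15.999 = 127.9920
Summing the contributions gives the formula mass.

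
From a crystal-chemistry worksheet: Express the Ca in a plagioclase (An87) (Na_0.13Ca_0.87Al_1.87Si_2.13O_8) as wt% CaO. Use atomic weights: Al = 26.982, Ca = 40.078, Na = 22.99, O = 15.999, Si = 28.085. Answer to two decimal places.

Formula mass = 276.126 g/mol.
0.87 Ca → 0.8700 mol CaO per formula unit; M(CaO) = 56.077, so CaO mass = 48.787 g.
48.787/276.126 × 100 = 17.67 wt%.

17.67 wt%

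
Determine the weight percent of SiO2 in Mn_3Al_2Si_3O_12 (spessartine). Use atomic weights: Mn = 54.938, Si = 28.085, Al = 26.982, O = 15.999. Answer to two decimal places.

M(Mn_3Al_2Si_3O_12) = 495.021 g/mol; M(SiO2) = 60.083 g/mol.
Moles SiO2 per formula unit = 3 Si ÷ 1 = 3.0000.
SiO2 fraction = (3.0000 × 60.083) / 495.021 = 180.249/495.021 = 0.3641.

36.41 wt%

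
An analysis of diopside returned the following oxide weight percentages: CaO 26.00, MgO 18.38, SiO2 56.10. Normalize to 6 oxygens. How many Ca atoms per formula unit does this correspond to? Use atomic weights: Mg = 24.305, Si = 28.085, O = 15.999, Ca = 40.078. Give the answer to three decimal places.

CaO: 26.00/56.077 = 0.46365 mol → 0.46365 mol Ca, 0.46365 mol O.
MgO: 18.38/40.304 = 0.45603 mol → 0.45603 mol Mg, 0.45603 mol O.
SiO2: 56.10/60.083 = 0.93371 mol → 0.93371 mol Si, 1.86742 mol O.
Total oxygen = 2.78710 mol. Normalization factor = 6/2.78710 = 2.15278.
Ca per 6 O = 0.46365 × 2.15278 = 0.998.

0.998 Ca apfu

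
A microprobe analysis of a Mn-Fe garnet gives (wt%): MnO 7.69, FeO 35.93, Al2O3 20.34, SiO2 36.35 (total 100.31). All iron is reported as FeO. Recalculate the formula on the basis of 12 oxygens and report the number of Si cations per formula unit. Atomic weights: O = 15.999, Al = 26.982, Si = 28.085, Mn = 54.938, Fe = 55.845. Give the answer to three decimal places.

3.004 Si apfu

7.69 wt% MnO ÷ 70.937 g/mol = 0.10841 mol, giving 0.10841 Mn and 0.10841 O.
35.93 wt% FeO ÷ 71.844 g/mol = 0.50011 mol, giving 0.50011 Fe and 0.50011 O.
20.34 wt% Al2O3 ÷ 101.961 g/mol = 0.19949 mol, giving 0.39898 Al and 0.59847 O.
36.35 wt% SiO2 ÷ 60.083 g/mol = 0.60500 mol, giving 0.60500 Si and 1.21000 O.
Oxygen sums to 2.41699; scaling by 12/2.41699 = 4.96485 puts the formula on 12 O.
Si: 0.60500 × 4.96485 = 3.004 atoms per formula unit.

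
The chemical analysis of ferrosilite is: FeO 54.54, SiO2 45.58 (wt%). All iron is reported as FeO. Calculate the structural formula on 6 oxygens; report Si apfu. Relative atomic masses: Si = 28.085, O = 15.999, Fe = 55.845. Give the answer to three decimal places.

54.54 wt% FeO ÷ 71.844 g/mol = 0.75914 mol, giving 0.75914 Fe and 0.75914 O.
45.58 wt% SiO2 ÷ 60.083 g/mol = 0.75862 mol, giving 0.75862 Si and 1.51724 O.
Oxygen sums to 2.27638; scaling by 6/2.27638 = 2.63576 puts the formula on 6 O.
Si: 0.75862 × 2.63576 = 2.000 atoms per formula unit.

2.000 Si apfu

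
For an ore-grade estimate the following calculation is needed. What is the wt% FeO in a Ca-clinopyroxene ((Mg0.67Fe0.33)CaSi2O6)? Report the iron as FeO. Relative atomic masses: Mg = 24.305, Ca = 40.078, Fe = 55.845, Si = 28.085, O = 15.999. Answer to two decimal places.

10.45 wt%

M((Mg0.67Fe0.33)CaSi2O6) = 226.955 g/mol; M(FeO) = 71.844 g/mol.
Moles FeO per formula unit = 0.33 Fe ÷ 1 = 0.3300.
FeO fraction = (0.3300 × 71.844) / 226.955 = 23.709/226.955 = 0.1045.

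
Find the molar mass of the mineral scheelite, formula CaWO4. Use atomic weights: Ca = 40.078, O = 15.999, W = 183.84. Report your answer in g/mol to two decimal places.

287.91 g/mol

Ca: 1 × 40.078 = 40.0780
W: 1 × 183.84 = 183.8400
O: 4 × 15.999 = 63.9960
Summing the contributions gives the formula mass.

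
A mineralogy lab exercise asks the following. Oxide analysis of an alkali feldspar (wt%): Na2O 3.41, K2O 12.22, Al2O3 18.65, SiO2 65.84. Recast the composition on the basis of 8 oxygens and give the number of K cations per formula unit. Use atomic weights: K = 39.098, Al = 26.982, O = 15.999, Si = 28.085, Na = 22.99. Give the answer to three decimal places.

3.41 wt% Na2O ÷ 61.979 g/mol = 0.05502 mol, giving 0.11004 Na and 0.05502 O.
12.22 wt% K2O ÷ 94.195 g/mol = 0.12973 mol, giving 0.25946 K and 0.12973 O.
18.65 wt% Al2O3 ÷ 101.961 g/mol = 0.18291 mol, giving 0.36582 Al and 0.54873 O.
65.84 wt% SiO2 ÷ 60.083 g/mol = 1.09582 mol, giving 1.09582 Si and 2.19164 O.
Oxygen sums to 2.92512; scaling by 8/2.92512 = 2.73493 puts the formula on 8 O.
K: 0.25946 × 2.73493 = 0.710 atoms per formula unit.

0.710 K apfu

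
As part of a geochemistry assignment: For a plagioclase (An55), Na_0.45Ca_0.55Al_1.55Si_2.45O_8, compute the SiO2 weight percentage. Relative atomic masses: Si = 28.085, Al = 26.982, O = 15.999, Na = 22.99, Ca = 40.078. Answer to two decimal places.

Molar mass of Na_0.45Ca_0.55Al_1.55Si_2.45O_8 = 0.45·22.99 + 0.55·40.078 + 1.55·26.982 + 2.45·28.085 + 8·15.999 = 271.011 g/mol.
Each formula unit contains 2.45 Si, equivalent to 2.45/1 = 2.4500 mol SiO2.
M(SiO2) = 1×28.085 + 2×15.999 = 60.083 g/mol.
Mass of SiO2 per formula unit = 2.4500 × 60.083 = 147.203 g.
SiO2 wt% = 147.203 / 271.011 × 100 = 54.32%.

54.32 wt%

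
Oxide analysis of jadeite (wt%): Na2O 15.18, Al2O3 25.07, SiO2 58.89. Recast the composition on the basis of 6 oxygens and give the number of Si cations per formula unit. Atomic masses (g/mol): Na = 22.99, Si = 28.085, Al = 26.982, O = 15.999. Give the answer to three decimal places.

Na2O (M=61.979): mol = 0.24492; Na = 0.48984, O = 0.24492.
Al2O3 (M=101.961): mol = 0.24588; Al = 0.49176, O = 0.73764.
SiO2 (M=60.083): mol = 0.98014; Si = 0.98014, O = 1.96028.
ΣO = 2.94284; factor = 6/ΣO = 2.03885.
Si apfu = 0.98014 × 2.03885 = 1.998.

1.998 Si apfu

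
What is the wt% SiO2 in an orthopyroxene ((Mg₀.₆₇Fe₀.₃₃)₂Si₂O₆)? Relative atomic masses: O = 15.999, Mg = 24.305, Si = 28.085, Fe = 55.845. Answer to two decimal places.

54.23 wt%

Formula mass = 221.590 g/mol.
2 Si → 2.0000 mol SiO2 per formula unit; M(SiO2) = 60.083, so SiO2 mass = 120.166 g.
120.166/221.590 × 100 = 54.23 wt%.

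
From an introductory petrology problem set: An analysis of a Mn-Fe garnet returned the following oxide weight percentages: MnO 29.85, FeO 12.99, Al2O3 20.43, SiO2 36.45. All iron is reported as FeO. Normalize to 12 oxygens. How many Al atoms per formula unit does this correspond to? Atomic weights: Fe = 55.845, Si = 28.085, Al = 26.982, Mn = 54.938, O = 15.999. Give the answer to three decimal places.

29.85 wt% MnO ÷ 70.937 g/mol = 0.42080 mol, giving 0.42080 Mn and 0.42080 O.
12.99 wt% FeO ÷ 71.844 g/mol = 0.18081 mol, giving 0.18081 Fe and 0.18081 O.
20.43 wt% Al2O3 ÷ 101.961 g/mol = 0.20037 mol, giving 0.40074 Al and 0.60111 O.
36.45 wt% SiO2 ÷ 60.083 g/mol = 0.60666 mol, giving 0.60666 Si and 1.21332 O.
Oxygen sums to 2.41604; scaling by 12/2.41604 = 4.96681 puts the formula on 12 O.
Al: 0.40074 × 4.96681 = 1.990 atoms per formula unit.

1.990 Al apfu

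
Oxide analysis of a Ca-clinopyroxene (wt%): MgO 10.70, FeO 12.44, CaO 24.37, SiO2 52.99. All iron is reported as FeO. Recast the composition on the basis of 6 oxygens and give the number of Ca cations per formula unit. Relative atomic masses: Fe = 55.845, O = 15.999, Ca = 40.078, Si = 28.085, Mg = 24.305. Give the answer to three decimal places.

MgO: 10.70/40.304 = 0.26548 mol → 0.26548 mol Mg, 0.26548 mol O.
FeO: 12.44/71.844 = 0.17315 mol → 0.17315 mol Fe, 0.17315 mol O.
CaO: 24.37/56.077 = 0.43458 mol → 0.43458 mol Ca, 0.43458 mol O.
SiO2: 52.99/60.083 = 0.88195 mol → 0.88195 mol Si, 1.76390 mol O.
Total oxygen = 2.63711 mol. Normalization factor = 6/2.63711 = 2.27522.
Ca per 6 O = 0.43458 × 2.27522 = 0.989.

0.989 Ca apfu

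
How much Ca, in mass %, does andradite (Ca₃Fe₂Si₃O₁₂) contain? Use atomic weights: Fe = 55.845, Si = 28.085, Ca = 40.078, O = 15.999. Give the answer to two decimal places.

Molar mass of Ca₃Fe₂Si₃O₁₂: 3×40.078 + 2×55.845 + 3×28.085 + 12×15.999 = 508.167 g/mol.
Mass of Ca per formula unit: 3 × 40.078 = 120.234 g.
Weight fraction Ca = 120.234 / 508.167 = 0.2366.

23.66 mass %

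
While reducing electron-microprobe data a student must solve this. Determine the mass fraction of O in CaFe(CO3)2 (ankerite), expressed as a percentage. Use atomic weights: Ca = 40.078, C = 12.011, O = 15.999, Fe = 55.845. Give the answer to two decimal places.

44.45 weight percent

M(CaFe(CO3)2) = 215.939 g/mol.
O contributes 6 × 15.999 = 95.994 g per mole.
95.994/215.939 = 0.4445 → 44.45%.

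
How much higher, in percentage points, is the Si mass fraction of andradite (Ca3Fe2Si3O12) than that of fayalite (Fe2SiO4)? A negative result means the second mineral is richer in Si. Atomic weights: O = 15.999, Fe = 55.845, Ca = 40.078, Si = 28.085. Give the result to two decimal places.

2.80 percentage points

Si in Ca3Fe2Si3O12: molar mass 508.167 g/mol; 3×28.085 = 84.255 g → 16.58 wt%.
Si in Fe2SiO4: molar mass 203.771 g/mol; 1×28.085 = 28.085 g → 13.78 wt%.
Difference = 16.58 − 13.78 = 2.80 percentage points.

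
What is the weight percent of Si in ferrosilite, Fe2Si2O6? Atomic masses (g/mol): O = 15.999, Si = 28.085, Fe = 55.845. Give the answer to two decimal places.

Molar mass of Fe2Si2O6: 2×55.845 + 2×28.085 + 6×15.999 = 263.854 g/mol.
Mass of Si per formula unit: 2 × 28.085 = 56.170 g.
Weight fraction Si = 56.170 / 263.854 = 0.2129.

21.29 mass %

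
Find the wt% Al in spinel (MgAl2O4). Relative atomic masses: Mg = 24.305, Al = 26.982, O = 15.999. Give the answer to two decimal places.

37.93 mass %

Formula mass = 1*24.305 + 2*26.982 + 4*15.999 = 142.265 g/mol, of which 53.964 g is Al.
So Al makes up 53.964/142.265 = 0.3793 of the mass, i.e. 37.93%.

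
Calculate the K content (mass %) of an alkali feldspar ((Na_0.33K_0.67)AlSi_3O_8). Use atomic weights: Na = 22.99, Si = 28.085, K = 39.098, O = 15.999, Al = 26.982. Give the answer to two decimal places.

9.60 mass %

Molar mass of (Na_0.33K_0.67)AlSi_3O_8: 0.33*22.99 + 0.67*39.098 + 1*26.982 + 3*28.085 + 8*15.999 = 273.011 g/mol.
Mass of K per formula unit: 0.67 × 39.098 = 26.196 g.
Weight fraction K = 26.196 / 273.011 = 0.0960.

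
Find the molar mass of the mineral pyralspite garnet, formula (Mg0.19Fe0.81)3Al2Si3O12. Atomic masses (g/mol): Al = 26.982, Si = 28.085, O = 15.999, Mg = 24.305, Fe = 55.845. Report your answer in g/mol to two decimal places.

The formula mass is the sum 0.57(24.305) + 2.43(55.845) + 2(26.982) + 3(28.085) + 12(15.999).

479.76 g/mol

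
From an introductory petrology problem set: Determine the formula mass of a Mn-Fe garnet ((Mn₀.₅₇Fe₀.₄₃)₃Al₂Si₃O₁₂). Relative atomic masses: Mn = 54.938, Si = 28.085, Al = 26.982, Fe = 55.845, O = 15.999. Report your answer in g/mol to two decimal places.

496.19 g/mol

The formula mass is the sum 1.71(54.938) + 1.29(55.845) + 2(26.982) + 3(28.085) + 12(15.999).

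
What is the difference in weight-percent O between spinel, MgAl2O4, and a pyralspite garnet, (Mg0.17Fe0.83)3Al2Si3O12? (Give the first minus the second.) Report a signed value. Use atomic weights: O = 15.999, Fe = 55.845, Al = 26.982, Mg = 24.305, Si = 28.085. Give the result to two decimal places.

O in MgAl2O4: molar mass 142.265 g/mol; 4×15.999 = 63.996 g → 44.98 wt%.
O in (Mg0.17Fe0.83)3Al2Si3O12: molar mass 481.657 g/mol; 12×15.999 = 191.988 g → 39.86 wt%.
Difference = 44.98 − 39.86 = 5.12 percentage points.

5.12 percentage points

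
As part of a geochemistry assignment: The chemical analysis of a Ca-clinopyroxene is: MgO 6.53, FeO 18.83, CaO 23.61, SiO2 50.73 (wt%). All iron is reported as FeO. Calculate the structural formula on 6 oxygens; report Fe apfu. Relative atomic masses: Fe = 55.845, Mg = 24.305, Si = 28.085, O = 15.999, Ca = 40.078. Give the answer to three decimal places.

0.621 Fe apfu

6.53 wt% MgO ÷ 40.304 g/mol = 0.16202 mol, giving 0.16202 Mg and 0.16202 O.
18.83 wt% FeO ÷ 71.844 g/mol = 0.26210 mol, giving 0.26210 Fe and 0.26210 O.
23.61 wt% CaO ÷ 56.077 g/mol = 0.42103 mol, giving 0.42103 Ca and 0.42103 O.
50.73 wt% SiO2 ÷ 60.083 g/mol = 0.84433 mol, giving 0.84433 Si and 1.68866 O.
Oxygen sums to 2.53381; scaling by 6/2.53381 = 2.36798 puts the formula on 6 O.
Fe: 0.26210 × 2.36798 = 0.621 atoms per formula unit.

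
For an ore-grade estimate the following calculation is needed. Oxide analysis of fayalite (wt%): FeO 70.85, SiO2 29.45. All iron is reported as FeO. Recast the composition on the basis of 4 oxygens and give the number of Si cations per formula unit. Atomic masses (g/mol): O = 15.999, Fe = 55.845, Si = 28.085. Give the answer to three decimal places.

0.997 Si apfu

FeO (M=71.844): mol = 0.98616; Fe = 0.98616, O = 0.98616.
SiO2 (M=60.083): mol = 0.49016; Si = 0.49016, O = 0.98032.
ΣO = 1.96648; factor = 4/ΣO = 2.03409.
Si apfu = 0.49016 × 2.03409 = 0.997.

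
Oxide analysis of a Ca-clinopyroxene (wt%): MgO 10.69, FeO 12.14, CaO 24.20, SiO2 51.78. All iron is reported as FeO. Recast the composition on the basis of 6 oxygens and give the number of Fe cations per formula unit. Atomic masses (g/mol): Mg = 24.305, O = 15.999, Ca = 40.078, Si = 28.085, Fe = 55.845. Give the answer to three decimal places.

MgO: 10.69/40.304 = 0.26523 mol → 0.26523 mol Mg, 0.26523 mol O.
FeO: 12.14/71.844 = 0.16898 mol → 0.16898 mol Fe, 0.16898 mol O.
CaO: 24.20/56.077 = 0.43155 mol → 0.43155 mol Ca, 0.43155 mol O.
SiO2: 51.78/60.083 = 0.86181 mol → 0.86181 mol Si, 1.72362 mol O.
Total oxygen = 2.58938 mol. Normalization factor = 6/2.58938 = 2.31716.
Fe per 6 O = 0.16898 × 2.31716 = 0.392.

0.392 Fe apfu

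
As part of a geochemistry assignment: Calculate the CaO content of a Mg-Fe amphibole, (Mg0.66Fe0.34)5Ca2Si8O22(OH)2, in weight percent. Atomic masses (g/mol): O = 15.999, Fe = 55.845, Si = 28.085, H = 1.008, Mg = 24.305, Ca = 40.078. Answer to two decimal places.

Molar mass of (Mg0.66Fe0.34)5Ca2Si8O22(OH)2 = 3.30×24.305 + 1.70×55.845 + 2×40.078 + 8×28.085 + 24×15.999 + 2×1.008 = 865.971 g/mol.
Each formula unit contains 2 Ca, equivalent to 2/1 = 2.0000 mol CaO.
M(CaO) = 1×40.078 + 1×15.999 = 56.077 g/mol.
Mass of CaO per formula unit = 2.0000 × 56.077 = 112.154 g.
CaO wt% = 112.154 / 865.971 × 100 = 12.95%.

12.95 wt%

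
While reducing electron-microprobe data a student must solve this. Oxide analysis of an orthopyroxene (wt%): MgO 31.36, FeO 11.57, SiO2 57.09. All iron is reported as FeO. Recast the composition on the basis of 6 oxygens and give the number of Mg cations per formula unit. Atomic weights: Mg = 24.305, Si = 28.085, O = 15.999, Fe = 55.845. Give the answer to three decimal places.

MgO (M=40.304): mol = 0.77809; Mg = 0.77809, O = 0.77809.
FeO (M=71.844): mol = 0.16104; Fe = 0.16104, O = 0.16104.
SiO2 (M=60.083): mol = 0.95019; Si = 0.95019, O = 1.90038.
ΣO = 2.83951; factor = 6/ΣO = 2.11304.
Mg apfu = 0.77809 × 2.11304 = 1.644.

1.644 Mg apfu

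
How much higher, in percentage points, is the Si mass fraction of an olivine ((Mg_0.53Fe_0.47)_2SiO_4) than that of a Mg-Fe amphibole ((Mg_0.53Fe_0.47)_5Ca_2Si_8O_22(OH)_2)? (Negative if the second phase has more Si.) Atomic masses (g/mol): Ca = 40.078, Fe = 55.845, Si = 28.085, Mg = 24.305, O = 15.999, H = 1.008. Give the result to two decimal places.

First mineral: 28.085 g Si in 170.339 g formula = 16.49 wt% Si.
Second mineral: 224.680 g Si in 886.472 g formula = 25.35 wt% Si.
16.49% − 25.35% gives a difference of -8.86 percentage points.

-8.86 percentage points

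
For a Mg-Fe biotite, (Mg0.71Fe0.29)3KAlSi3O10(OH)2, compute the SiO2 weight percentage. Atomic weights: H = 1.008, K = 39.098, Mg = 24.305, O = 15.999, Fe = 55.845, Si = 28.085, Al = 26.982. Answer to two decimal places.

Molar mass of (Mg0.71Fe0.29)3KAlSi3O10(OH)2 = 2.13*24.305 + 0.87*55.845 + 1*39.098 + 1*26.982 + 3*28.085 + 12*15.999 + 2*1.008 = 444.694 g/mol.
Each formula unit contains 3 Si, equivalent to 3/1 = 3.0000 mol SiO2.
M(SiO2) = 1×28.085 + 2×15.999 = 60.083 g/mol.
Mass of SiO2 per formula unit = 3.0000 × 60.083 = 180.249 g.
SiO2 wt% = 180.249 / 444.694 × 100 = 40.53%.

40.53 wt%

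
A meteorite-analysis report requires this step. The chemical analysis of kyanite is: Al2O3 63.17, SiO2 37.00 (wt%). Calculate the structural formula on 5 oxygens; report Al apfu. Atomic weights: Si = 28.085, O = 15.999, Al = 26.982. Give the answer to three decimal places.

Al2O3: 63.17/101.961 = 0.61955 mol → 1.23910 mol Al, 1.85865 mol O.
SiO2: 37.00/60.083 = 0.61581 mol → 0.61581 mol Si, 1.23162 mol O.
Total oxygen = 3.09027 mol. Normalization factor = 5/3.09027 = 1.61798.
Al per 5 O = 1.23910 × 1.61798 = 2.005.

2.005 Al apfu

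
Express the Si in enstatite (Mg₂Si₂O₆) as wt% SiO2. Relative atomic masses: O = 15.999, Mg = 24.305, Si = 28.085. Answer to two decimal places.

Molar mass of Mg₂Si₂O₆ = 2*24.305 + 2*28.085 + 6*15.999 = 200.774 g/mol.
Each formula unit contains 2 Si, equivalent to 2/1 = 2.0000 mol SiO2.
M(SiO2) = 1×28.085 + 2×15.999 = 60.083 g/mol.
Mass of SiO2 per formula unit = 2.0000 × 60.083 = 120.166 g.
SiO2 wt% = 120.166 / 200.774 × 100 = 59.85%.

59.85 wt%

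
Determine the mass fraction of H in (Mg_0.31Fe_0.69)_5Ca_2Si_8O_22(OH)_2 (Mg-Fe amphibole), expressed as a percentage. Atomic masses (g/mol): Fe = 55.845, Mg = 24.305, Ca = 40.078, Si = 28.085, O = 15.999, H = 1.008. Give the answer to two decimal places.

0.22 weight percent

Molar mass of (Mg_0.31Fe_0.69)_5Ca_2Si_8O_22(OH)_2: 1.55*24.305 + 3.45*55.845 + 2*40.078 + 8*28.085 + 24*15.999 + 2*1.008 = 921.166 g/mol.
Mass of H per formula unit: 2 × 1.008 = 2.016 g.
Weight fraction H = 2.016 / 921.166 = 0.0022.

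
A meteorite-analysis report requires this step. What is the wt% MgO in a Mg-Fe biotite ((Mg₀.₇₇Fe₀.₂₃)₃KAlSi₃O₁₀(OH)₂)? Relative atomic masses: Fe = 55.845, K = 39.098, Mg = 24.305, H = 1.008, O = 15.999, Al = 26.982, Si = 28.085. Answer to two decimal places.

21.21 wt%

M((Mg₀.₇₇Fe₀.₂₃)₃KAlSi₃O₁₀(OH)₂) = 439.017 g/mol; M(MgO) = 40.304 g/mol.
Moles MgO per formula unit = 2.31 Mg ÷ 1 = 2.3100.
MgO fraction = (2.3100 × 40.304) / 439.017 = 93.102/439.017 = 0.2121.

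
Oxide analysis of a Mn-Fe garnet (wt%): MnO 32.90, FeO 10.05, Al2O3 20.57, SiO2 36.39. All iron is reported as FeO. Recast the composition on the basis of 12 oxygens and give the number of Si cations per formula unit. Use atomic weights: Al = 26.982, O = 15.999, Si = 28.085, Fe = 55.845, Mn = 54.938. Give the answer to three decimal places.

3.003 Si apfu

MnO (M=70.937): mol = 0.46379; Mn = 0.46379, O = 0.46379.
FeO (M=71.844): mol = 0.13989; Fe = 0.13989, O = 0.13989.
Al2O3 (M=101.961): mol = 0.20174; Al = 0.40348, O = 0.60522.
SiO2 (M=60.083): mol = 0.60566; Si = 0.60566, O = 1.21132.
ΣO = 2.42022; factor = 12/ΣO = 4.95823.
Si apfu = 0.60566 × 4.95823 = 3.003.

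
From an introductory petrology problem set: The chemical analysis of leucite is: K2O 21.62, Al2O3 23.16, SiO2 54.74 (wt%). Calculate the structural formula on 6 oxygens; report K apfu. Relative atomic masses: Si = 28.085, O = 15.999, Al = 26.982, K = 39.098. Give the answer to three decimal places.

21.62 wt% K2O ÷ 94.195 g/mol = 0.22952 mol, giving 0.45904 K and 0.22952 O.
23.16 wt% Al2O3 ÷ 101.961 g/mol = 0.22715 mol, giving 0.45430 Al and 0.68145 O.
54.74 wt% SiO2 ÷ 60.083 g/mol = 0.91107 mol, giving 0.91107 Si and 1.82214 O.
Oxygen sums to 2.73311; scaling by 6/2.73311 = 2.19530 puts the formula on 6 O.
K: 0.45904 × 2.19530 = 1.008 atoms per formula unit.

1.008 K apfu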